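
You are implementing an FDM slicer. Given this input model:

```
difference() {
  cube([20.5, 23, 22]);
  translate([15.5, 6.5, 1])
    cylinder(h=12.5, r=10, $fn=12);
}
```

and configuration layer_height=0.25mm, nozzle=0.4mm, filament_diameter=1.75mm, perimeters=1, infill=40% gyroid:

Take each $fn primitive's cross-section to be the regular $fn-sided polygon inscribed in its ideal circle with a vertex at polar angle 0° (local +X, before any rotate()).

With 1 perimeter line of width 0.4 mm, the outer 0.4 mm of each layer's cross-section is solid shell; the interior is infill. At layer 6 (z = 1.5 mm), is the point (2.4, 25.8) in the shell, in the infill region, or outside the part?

At z = 1.5 mm: the cube is present — its section is the full 20.5×23 rectangle; the r=10 cylinder at (15.5, 6.5) contributes a regular 12-gon of circumradius 10; Subtracting the remaining from the first: starting from the 20.5×23 cube, the r=10 cylinder at (15.5, 6.5) partially overlaps it — only the 212.67 mm² overlap (of its 300.00 mm²) is removed, clipping the outline — 1 connected region. Overall, the cross-section is a single solid region. The nearest boundary edge runs (0.00, 23.00)→(20.50, 23.00); distance from the point to it = 2.80 mm. The point is not inside any of the regions above, so it lies outside the cross-section (2.80 mm from the nearest boundary).

outside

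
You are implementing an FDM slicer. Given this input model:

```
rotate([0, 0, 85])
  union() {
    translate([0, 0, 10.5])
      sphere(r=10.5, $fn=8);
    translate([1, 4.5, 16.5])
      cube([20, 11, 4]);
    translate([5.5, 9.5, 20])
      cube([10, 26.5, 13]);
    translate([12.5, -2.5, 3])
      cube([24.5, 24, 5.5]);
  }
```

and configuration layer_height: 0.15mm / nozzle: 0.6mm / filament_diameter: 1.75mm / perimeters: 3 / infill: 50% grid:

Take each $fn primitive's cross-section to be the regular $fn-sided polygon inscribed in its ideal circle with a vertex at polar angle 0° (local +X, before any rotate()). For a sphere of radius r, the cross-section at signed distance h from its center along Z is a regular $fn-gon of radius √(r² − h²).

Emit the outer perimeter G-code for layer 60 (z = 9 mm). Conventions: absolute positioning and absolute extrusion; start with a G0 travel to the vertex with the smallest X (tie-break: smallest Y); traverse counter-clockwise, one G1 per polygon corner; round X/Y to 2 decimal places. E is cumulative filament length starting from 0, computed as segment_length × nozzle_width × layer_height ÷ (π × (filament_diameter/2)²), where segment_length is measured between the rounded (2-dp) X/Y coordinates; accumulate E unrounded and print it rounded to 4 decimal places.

G0 X-10.35 Y0.91 Z9.00
G1 X-7.96 Y-6.68 E0.2977
G1 X-0.91 Y-10.35 E0.5951
G1 X6.68 Y-7.96 E0.8929
G1 X10.35 Y-0.91 E1.1903
G1 X7.96 Y6.68 E1.4880
G1 X0.91 Y10.35 E1.7854
G1 X-6.68 Y7.96 E2.0832
G1 X-10.35 Y0.91 E2.3806

At z = 9 mm: the r=10.5 sphere contributes a regular 8-gon of circumradius √(10.5²−1.5²) = 10.392; the cube at (1, 4.5) is not intersected at this z (z outside [16.5, 20.5]); the cube at (5.5, 9.5) is not intersected at this z (z outside [20, 33]); the cube at (12.5, -2.5) is not intersected at this z (z outside [3, 8.5]); Merging all regions: only the r=10.5 sphere is present, so the union is just that shape — 1 connected region; (whole slice rotated 85° about Z — lengths, areas and connectivity unchanged). The outline is a single polygon with 8 vertices. Extrusion per mm of travel: 0.6 × 0.15 / (π × 0.875²) = 0.037418. Accumulating E over each segment gives final E = 2.3806.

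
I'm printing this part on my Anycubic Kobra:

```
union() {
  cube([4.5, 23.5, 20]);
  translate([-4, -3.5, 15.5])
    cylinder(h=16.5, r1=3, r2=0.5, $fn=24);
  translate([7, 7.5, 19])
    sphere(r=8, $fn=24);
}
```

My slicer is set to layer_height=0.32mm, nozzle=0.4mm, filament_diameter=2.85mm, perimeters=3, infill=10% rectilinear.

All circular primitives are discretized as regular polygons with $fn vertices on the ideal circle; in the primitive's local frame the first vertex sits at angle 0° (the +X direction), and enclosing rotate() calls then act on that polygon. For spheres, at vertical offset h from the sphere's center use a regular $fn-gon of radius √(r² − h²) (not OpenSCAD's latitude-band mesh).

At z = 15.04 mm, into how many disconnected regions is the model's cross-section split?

1

At z = 15.04 mm: the cube is present — its section is the full 4.5×23.5 rectangle; the cone at (-4, -3.5) is absent (z outside [15.5, 32]); the sphere at (7, 7.5): section is a regular 24-gon, circumradius = √(r²−h²) = √(8²−3.96²) = 6.951; Merging all regions: the regions partially overlap (shared area 41.24 mm²), so overlapping operands fuse into one piece — 1 connected region. The result has 1 disconnected region.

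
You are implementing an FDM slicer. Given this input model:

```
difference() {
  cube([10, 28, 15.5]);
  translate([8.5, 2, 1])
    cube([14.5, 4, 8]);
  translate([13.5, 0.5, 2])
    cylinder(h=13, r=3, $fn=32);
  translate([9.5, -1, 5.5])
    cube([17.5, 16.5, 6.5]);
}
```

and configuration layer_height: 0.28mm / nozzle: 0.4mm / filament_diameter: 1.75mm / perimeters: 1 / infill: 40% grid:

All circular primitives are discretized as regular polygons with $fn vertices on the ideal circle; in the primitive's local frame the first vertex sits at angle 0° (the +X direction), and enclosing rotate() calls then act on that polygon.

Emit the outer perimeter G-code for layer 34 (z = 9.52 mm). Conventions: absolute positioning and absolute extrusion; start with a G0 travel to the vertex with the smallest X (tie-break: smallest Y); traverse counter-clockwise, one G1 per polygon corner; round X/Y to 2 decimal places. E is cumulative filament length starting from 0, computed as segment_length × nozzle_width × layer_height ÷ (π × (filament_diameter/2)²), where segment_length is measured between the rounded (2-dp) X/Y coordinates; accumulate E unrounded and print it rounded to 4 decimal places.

G0 X0.00 Y0.00 Z9.52
G1 X9.50 Y0.00 E0.4424
G1 X9.50 Y15.50 E1.1641
G1 X10.00 Y15.50 E1.1874
G1 X10.00 Y28.00 E1.7694
G1 X0.00 Y28.00 E2.2351
G1 X0.00 Y0.00 E3.5389

At z = 9.52 mm: the cube (footprint 10×28) is included at this height; the cube at (8.5, 2) is not intersected at this z (z outside [1, 9]); the r=3 cylinder at (13.5, 0.5) gives a regular 32-gon of circumradius 3 (constant along its height); the cube at (9.5, -1) (footprint 17.5×16.5) is included at this height; Taking the first minus the rest: starting from the 10×28 cube, the r=3 cylinder at (13.5, 0.5) misses the remaining region (no effect); the 17.5×16.5 cube at (9.5, -1) partially overlaps it — only the 7.75 mm² overlap (of its 288.75 mm²) is removed, clipping the outline — 1 connected region. The outline is a single polygon with 6 vertices. Extrusion per mm of travel: 0.4 × 0.28 / (π × 0.875²) = 0.046564. Accumulating E over each segment gives final E = 3.5389.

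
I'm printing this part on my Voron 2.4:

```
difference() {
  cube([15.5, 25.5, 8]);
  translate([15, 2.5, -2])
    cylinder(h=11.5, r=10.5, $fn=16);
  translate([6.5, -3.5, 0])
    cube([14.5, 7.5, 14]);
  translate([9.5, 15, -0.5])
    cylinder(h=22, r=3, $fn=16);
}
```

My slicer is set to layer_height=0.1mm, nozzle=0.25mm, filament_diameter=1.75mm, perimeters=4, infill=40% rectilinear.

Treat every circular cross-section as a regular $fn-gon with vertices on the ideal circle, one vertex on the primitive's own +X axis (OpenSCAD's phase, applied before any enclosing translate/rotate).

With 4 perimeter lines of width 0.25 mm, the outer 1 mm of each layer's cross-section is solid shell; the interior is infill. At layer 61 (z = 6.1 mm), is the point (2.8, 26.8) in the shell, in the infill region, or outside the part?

At z = 6.1 mm: the 15.5×25.5 cube contributes its full rectangle; the r=10.5 cylinder at (15, 2.5) contributes a regular 16-gon of circumradius 10.5; the cube at (6.5, -3.5) is present — its section is the full 14.5×7.5 rectangle; the r=3 cylinder at (9.5, 15) gives a regular 16-gon of circumradius 3 (constant along its height); Subtracting the remaining from the first: starting from the 15.5×25.5 cube, the r=10.5 cylinder at (15, 2.5) partially overlaps it — only the 116.49 mm² overlap (of its 337.53 mm²) is removed, clipping the outline; the 14.5×7.5 cube at (6.5, -3.5) misses the remaining region (no effect); the r=3 cylinder at (9.5, 15) lies wholly inside it (removes its full 27.55 mm² and its 18.73 mm outline becomes a hole wall) — 1 connected region with 1 hole. Overall, the cross-section is one region with 1 hole. The nearest boundary edge runs (0.00, 25.50)→(15.50, 25.50); distance from the point to it = 1.30 mm. The point is not inside any of the regions above, so it lies outside the cross-section (1.30 mm from the nearest boundary).

outside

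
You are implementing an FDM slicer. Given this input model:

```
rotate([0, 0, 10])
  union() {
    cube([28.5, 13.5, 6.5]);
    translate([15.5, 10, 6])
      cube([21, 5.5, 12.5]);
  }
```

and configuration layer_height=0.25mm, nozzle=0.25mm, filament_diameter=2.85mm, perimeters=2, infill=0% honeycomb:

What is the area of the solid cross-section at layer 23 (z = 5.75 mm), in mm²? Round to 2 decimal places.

At z = 5.75 mm: the cube is present — its section is the full 28.5×13.5 rectangle (area 384.75 mm²); the cube at (15.5, 10) does not reach this height (z outside [6, 18.5]); Taking the union: only the 28.5×13.5 cube is present, so the union is just that shape — area = 384.75 mm²; (whole slice rotated 10° about Z — lengths, areas and connectivity unchanged). Overall, the cross-section is a single solid region. Net area = 384.75 mm².

384.75 mm²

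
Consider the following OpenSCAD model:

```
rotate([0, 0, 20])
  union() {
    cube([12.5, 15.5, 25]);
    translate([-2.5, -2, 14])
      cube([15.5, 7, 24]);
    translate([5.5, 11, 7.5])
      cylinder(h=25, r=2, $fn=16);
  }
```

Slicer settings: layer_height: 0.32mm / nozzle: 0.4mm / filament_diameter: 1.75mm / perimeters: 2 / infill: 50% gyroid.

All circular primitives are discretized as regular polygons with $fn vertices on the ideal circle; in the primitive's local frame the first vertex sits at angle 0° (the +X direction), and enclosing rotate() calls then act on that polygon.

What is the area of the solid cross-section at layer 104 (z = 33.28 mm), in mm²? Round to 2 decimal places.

At z = 33.28 mm: the cube is absent (z outside [0, 25]); the 15.5×7 cube at (-2.5, -2) contributes its full rectangle (area 108.50 mm²); the cylinder at (5.5, 11) is not intersected at this z (z outside [7.5, 32.5]); Merging all regions: only the 15.5×7 cube at (-2.5, -2) is present, so the union is just that shape — area = 108.50 mm²; (whole slice rotated 20° about Z — lengths, areas and connectivity unchanged). Overall, the cross-section is a single solid region. Net area = 108.50 mm².

108.50 mm²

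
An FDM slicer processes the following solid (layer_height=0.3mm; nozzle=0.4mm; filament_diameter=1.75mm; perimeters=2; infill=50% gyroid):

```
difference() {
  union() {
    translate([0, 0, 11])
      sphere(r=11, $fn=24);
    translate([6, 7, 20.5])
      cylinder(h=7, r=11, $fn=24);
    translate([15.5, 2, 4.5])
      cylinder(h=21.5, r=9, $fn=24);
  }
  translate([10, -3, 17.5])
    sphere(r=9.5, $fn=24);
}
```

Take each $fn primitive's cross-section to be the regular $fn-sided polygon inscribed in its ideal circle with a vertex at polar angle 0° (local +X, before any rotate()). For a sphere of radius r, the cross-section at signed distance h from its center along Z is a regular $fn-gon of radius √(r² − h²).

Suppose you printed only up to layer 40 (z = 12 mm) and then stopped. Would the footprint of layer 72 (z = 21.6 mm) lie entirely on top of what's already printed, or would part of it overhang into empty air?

Compare the two slices. At z = 12: the r=11 sphere slices to a regular 24-gon of circumradius 10.954 (√(r²−h²) with h=1 from center) (area = (24/2)·10.954²·sin(360°/24) = 372.70 mm²); the cylinder at (6, 7) is not intersected at this z (z outside [20.5, 27.5]); the cylinder at (15.5, 2): section is a regular 24-gon, circumradius r=9 (area = (24/2)·9.000²·sin(360°/24) = 251.57 mm²); Combining (union): the regions partially overlap — summed areas 624.27 mm² minus the doubly-counted overlap 34.88 mm² gives 589.39 mm² — area = 589.39 mm²; the r=9.5 sphere at (10, -3) slices to a regular 24-gon of circumradius 7.746 (√(r²−h²) with h=5.5 from center) (area = (24/2)·7.746²·sin(360°/24) = 186.35 mm²); After the difference (first − rest): starting from the result so far (589.39 mm²), the r=9.5 sphere at (10, -3) partially overlaps it — only the 152.79 mm² overlap (of its 186.35 mm²) is removed, clipping the outline — area = 436.60 mm². At z = 21.6: the r=11 sphere slices to a regular 24-gon of circumradius 2.939 (√(r²−h²) with h=10.6 from center) (area = (24/2)·2.939²·sin(360°/24) = 26.83 mm²); the r=11 cylinder at (6, 7) gives a regular 24-gon of circumradius 11 (constant along its height) (area = (24/2)·11.000²·sin(360°/24) = 375.81 mm²); the r=9 cylinder at (15.5, 2) gives a regular 24-gon of circumradius 9 (constant along its height) (area = (24/2)·9.000²·sin(360°/24) = 251.57 mm²); Merging all regions: the regions partially overlap — summed areas 654.21 mm² minus the doubly-counted overlap 129.29 mm² gives 524.93 mm² — area = 524.93 mm²; the sphere at (10, -3): section is a regular 24-gon, circumradius = √(r²−h²) = √(9.5²−4.1²) = 8.570 (area = (24/2)·8.570²·sin(360°/24) = 228.09 mm²); Subtracting the remaining from the first: starting from the result so far (524.93 mm²), the r=9.5 sphere at (10, -3) partially overlaps it — only the 149.89 mm² overlap (of its 228.09 mm²) is removed, clipping the outline — area = 375.04 mm². Checking containment: at z = 21.6 the cross-section extends beyond the z = 12 cross-section by about 123.06 mm².

part overhangs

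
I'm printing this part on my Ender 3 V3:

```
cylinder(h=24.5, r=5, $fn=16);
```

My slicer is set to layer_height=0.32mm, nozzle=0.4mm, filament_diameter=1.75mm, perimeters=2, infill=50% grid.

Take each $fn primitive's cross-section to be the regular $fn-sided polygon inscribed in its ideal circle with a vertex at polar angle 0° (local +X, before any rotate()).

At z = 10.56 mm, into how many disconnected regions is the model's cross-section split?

1

At z = 10.56 mm: the r=5 cylinder gives a regular 16-gon of circumradius 5 (constant along its height). The result has 1 disconnected region.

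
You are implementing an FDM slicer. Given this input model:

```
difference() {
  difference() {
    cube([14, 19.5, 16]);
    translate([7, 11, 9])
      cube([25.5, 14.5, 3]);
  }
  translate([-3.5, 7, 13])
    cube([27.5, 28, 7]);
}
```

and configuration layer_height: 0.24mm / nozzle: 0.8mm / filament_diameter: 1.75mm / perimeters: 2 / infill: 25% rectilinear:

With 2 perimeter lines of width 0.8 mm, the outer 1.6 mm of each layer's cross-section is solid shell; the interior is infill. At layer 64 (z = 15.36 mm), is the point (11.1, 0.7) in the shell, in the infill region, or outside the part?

At z = 15.36 mm: the cube is present — its section is the full 14×19.5 rectangle; the cube at (7, 11) is absent (z outside [9, 12]); After the difference (first − rest): none of the subtracted shapes is present at this height, so the 14×19.5 cube is unchanged — 1 connected region; the cube at (-3.5, 7) (footprint 27.5×28) is included at this height; Subtracting the remaining from the first: starting from that combined region, the 27.5×28 cube at (-3.5, 7) partially overlaps it — only the 175.00 mm² overlap (of its 770.00 mm²) is removed, clipping the outline — 1 connected region. Overall, the cross-section is a single solid region. The nearest boundary edge runs (14.00, 0.00)→(0.00, 0.00); distance from the point to it = 0.70 mm. The point is inside the cross-section, 0.70 mm from the nearest boundary — within the 1.6 mm shell band (2 × 0.8).

shell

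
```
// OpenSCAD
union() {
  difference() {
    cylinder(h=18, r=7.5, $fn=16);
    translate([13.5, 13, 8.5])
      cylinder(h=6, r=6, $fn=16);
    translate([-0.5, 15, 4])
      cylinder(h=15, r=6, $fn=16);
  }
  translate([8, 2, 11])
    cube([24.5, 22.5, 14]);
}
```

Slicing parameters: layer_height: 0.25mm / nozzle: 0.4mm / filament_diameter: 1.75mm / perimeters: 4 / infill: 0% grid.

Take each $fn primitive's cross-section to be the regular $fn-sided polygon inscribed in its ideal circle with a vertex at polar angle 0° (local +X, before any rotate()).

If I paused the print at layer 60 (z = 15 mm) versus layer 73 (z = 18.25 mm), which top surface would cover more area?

layer 60 (z = 15 mm)

Layer 60 (z = 15): the r=7.5 cylinder gives a regular 16-gon of circumradius 7.5 (constant along its height) (area = (16/2)·7.500²·sin(360°/16) = 172.21 mm²); the cylinder at (13.5, 13) does not reach this height (z outside [8.5, 14.5]); the cylinder at (-0.5, 15): section is a regular 16-gon, circumradius r=6 (area = (16/2)·6.000²·sin(360°/16) = 110.21 mm²); Taking the first minus the rest: starting from the r=7.5 cylinder (172.21 mm²), the r=6 cylinder at (-0.5, 15) misses the remaining region (no effect) — area = 172.21 mm²; the 24.5×22.5 cube at (8, 2) contributes its full rectangle (area 551.25 mm²); Combining (union): the 2 present regions are separate (no shared area or edge), so areas and boundary lengths simply add and each stays a separate island — area = 723.46 mm². So its area = 723.46 mm². Layer 73 (z = 18.25): the cylinder is absent (z outside [0, 18]); the cylinder at (13.5, 13) does not reach this height (z outside [8.5, 14.5]); the cylinder at (-0.5, 15): section is a regular 16-gon, circumradius r=6 (area = (16/2)·6.000²·sin(360°/16) = 110.21 mm²); Subtracting the remaining from the first: the first operand is absent here, so nothing remains; the cube at (8, 2) is present — its section is the full 24.5×22.5 rectangle (area 551.25 mm²); Combining (union): only the 24.5×22.5 cube at (8, 2) is present, so the union is just that shape — area = 551.25 mm². So its area = 551.25 mm². Layer 60 is larger (723.46 vs 551.25 mm²).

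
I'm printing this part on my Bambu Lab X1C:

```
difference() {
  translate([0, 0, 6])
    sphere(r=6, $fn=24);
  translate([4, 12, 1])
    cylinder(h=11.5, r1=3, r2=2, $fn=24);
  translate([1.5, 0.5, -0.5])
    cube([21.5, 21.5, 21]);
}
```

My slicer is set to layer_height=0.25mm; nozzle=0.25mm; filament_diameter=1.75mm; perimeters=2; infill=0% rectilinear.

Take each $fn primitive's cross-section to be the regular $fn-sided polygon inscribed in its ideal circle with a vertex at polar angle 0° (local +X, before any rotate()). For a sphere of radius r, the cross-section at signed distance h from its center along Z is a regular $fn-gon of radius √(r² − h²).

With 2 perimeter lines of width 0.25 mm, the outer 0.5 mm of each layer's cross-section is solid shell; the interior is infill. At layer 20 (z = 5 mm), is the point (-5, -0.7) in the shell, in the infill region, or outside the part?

infill

At z = 5 mm: the r=6 sphere contributes a regular 24-gon of circumradius √(6²−1²) = 5.916; the cone at (4, 12) (r1=3→r2=2) has section circumradius 2.652 here — a regular 24-gon; the cube at (1.5, 0.5) is present — its section is the full 21.5×21.5 rectangle; After the difference (first − rest): starting from the r=6 sphere, the cone at (4, 12) misses the remaining region (no effect); the 21.5×21.5 cube at (1.5, 0.5) partially overlaps it — only the 16.26 mm² overlap (of its 462.25 mm²) is removed, clipping the outline — 1 connected region. Overall, the cross-section is a single solid region. The nearest boundary edge runs (-5.71, -1.53)→(-5.92, 0.00); distance from the point to it = 0.82 mm. The point is inside the cross-section and 0.82 mm from the nearest boundary — more than the 0.5 mm shell width (2 × 0.25), so it's in the infill interior.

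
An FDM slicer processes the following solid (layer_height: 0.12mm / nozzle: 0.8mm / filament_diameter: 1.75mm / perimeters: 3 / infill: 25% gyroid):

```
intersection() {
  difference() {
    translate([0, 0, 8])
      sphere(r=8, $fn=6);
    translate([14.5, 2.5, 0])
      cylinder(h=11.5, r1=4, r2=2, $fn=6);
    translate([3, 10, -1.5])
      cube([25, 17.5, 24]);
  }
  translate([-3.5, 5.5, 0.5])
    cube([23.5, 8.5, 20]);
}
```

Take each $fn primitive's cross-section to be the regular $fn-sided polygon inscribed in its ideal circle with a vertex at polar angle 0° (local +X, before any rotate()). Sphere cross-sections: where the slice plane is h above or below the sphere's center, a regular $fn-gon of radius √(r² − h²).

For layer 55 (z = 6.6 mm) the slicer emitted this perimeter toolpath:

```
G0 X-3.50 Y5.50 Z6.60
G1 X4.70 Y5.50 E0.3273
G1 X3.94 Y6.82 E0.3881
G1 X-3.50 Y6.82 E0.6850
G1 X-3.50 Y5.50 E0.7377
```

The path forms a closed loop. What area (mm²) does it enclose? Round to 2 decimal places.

10.32 mm²

Apply the shoelace formula to the sequence of (X, Y) vertices; enclosed area = 10.32 mm².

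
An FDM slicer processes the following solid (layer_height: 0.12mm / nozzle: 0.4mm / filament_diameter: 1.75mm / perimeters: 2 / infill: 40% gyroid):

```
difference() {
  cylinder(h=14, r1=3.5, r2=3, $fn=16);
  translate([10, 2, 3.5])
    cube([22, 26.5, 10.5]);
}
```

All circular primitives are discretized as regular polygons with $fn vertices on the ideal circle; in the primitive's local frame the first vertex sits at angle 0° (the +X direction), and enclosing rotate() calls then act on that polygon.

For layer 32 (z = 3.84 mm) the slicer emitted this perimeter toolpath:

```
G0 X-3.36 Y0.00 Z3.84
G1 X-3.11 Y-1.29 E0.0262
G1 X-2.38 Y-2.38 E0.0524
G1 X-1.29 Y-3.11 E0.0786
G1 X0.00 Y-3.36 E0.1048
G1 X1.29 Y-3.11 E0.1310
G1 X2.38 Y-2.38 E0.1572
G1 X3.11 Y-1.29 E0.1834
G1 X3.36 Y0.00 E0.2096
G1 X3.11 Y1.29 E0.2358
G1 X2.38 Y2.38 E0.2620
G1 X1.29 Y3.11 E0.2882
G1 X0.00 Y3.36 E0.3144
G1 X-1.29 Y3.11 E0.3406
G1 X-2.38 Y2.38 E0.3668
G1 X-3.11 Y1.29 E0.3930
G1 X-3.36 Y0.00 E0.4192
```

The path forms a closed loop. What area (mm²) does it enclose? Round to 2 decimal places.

Apply the shoelace formula to the sequence of (X, Y) vertices; enclosed area = 34.66 mm².

34.66 mm²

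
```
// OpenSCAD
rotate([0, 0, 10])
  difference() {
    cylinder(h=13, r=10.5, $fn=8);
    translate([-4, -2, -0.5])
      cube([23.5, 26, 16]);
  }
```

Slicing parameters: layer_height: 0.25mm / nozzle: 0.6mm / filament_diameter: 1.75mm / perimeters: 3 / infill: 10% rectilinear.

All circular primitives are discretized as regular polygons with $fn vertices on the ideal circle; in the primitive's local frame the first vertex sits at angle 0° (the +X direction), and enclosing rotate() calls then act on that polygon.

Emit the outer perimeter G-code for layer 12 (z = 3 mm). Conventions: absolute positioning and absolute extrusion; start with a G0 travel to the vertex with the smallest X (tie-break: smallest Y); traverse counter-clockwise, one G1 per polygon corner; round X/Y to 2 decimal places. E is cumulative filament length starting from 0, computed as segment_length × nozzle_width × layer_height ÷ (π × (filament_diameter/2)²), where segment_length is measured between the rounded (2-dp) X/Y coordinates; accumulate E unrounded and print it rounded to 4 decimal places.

G0 X-10.34 Y-1.82 Z3.00
G1 X-6.02 Y-8.60 E0.5014
G1 X1.82 Y-10.34 E1.0022
G1 X8.60 Y-6.02 E1.5035
G1 X9.87 Y-0.29 E1.8695
G1 X-3.59 Y-2.66 E2.7219
G1 X-5.47 Y8.01 E3.3975
G1 X-8.60 Y6.02 E3.6288
G1 X-10.34 Y-1.82 E4.1296

At z = 3 mm: the r=10.5 cylinder contributes a regular 8-gon of circumradius 10.5; the cube at (-4, -2) is present — its section is the full 23.5×26 rectangle; Subtracting the remaining from the first: starting from the r=10.5 cylinder, the 23.5×26 cube at (-4, -2) partially overlaps it — only the 144.82 mm² overlap (of its 611.00 mm²) is removed, clipping the outline — 1 connected region; (whole slice rotated 10° about Z — lengths, areas and connectivity unchanged). The outline is a single polygon with 8 vertices. Extrusion per mm of travel: 0.6 × 0.25 / (π × 0.875²) = 0.062363. Accumulating E over each segment gives final E = 4.1296.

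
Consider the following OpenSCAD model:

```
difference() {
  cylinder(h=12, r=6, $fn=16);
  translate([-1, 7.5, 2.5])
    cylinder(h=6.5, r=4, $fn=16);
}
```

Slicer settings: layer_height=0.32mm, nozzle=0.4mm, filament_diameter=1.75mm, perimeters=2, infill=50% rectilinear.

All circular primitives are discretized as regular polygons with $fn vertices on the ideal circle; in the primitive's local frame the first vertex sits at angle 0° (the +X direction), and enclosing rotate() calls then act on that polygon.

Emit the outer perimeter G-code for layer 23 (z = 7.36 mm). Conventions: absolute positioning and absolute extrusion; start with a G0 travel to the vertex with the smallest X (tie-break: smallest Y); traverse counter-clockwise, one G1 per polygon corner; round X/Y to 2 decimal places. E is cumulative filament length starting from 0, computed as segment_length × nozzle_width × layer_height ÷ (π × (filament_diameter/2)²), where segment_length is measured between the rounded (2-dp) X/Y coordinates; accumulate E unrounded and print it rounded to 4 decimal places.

At z = 7.36 mm: the cylinder: section is a regular 16-gon, circumradius r=6; the cylinder at (-1, 7.5): section is a regular 16-gon, circumradius r=4; After the difference (first − rest): starting from the r=6 cylinder, the r=4 cylinder at (-1, 7.5) partially overlaps it — only the 9.70 mm² overlap (of its 48.98 mm²) is removed, clipping the outline — 1 connected region. The outline is a single polygon with 19 vertices. Extrusion per mm of travel: 0.4 × 0.32 / (π × 0.875²) = 0.053216. Accumulating E over each segment gives final E = 2.0255.

G0 X-6.00 Y0.00 Z7.36
G1 X-5.54 Y-2.30 E0.1248
G1 X-4.24 Y-4.24 E0.2491
G1 X-2.30 Y-5.54 E0.3734
G1 X0.00 Y-6.00 E0.4982
G1 X2.30 Y-5.54 E0.6230
G1 X4.24 Y-4.24 E0.7473
G1 X5.54 Y-2.30 E0.8716
G1 X6.00 Y0.00 E0.9964
G1 X5.54 Y2.30 E1.1212
G1 X4.24 Y4.24 E1.2455
G1 X2.38 Y5.49 E1.3647
G1 X1.83 Y4.67 E1.4173
G1 X0.53 Y3.80 E1.5005
G1 X-1.00 Y3.50 E1.5835
G1 X-2.53 Y3.80 E1.6665
G1 X-3.71 Y4.60 E1.7423
G1 X-4.24 Y4.24 E1.7764
G1 X-5.54 Y2.30 E1.9007
G1 X-6.00 Y0.00 E2.0255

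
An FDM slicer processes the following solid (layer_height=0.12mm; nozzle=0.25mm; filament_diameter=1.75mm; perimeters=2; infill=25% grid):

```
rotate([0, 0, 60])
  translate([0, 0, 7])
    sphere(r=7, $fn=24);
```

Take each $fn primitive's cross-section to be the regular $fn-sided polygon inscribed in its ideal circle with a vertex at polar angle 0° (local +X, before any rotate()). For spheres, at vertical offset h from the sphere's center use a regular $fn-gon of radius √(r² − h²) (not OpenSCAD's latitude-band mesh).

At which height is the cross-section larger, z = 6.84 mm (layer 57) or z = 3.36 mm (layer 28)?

Layer 57 (z = 6.84): the r=7 sphere slices to a regular 24-gon of circumradius 6.998 (√(r²−h²) with h=0.16 from center) (area = (24/2)·6.998²·sin(360°/24) = 152.11 mm²); (whole slice rotated 60° about Z — lengths, areas and connectivity unchanged). So its area = 152.11 mm². Layer 28 (z = 3.36): the sphere: section is a regular 24-gon, circumradius = √(r²−h²) = √(7²−3.64²) = 5.979 (area = (24/2)·5.979²·sin(360°/24) = 111.03 mm²); (rotated 60° about Z; rotation is an isometry so areas/perimeters/island counts are preserved). So its area = 111.03 mm². Layer 57 is larger (152.11 vs 111.03 mm²).

layer 57 (z = 6.84 mm)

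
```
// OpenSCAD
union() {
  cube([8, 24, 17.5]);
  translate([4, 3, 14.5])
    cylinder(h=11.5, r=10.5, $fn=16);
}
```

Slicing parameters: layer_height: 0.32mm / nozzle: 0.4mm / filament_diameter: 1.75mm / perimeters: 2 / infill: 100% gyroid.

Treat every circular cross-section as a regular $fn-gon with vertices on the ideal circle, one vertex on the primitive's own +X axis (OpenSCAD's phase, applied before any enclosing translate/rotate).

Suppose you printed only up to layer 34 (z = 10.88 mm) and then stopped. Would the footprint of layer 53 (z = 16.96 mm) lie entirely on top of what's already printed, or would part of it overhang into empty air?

Compare the two slices. At z = 10.88: the cube (footprint 8×24) is included at this height (area 192.00 mm²); the cylinder at (4, 3) is not intersected at this z (z outside [14.5, 26]); Merging all regions: only the 8×24 cube is present, so the union is just that shape — area = 192.00 mm². At z = 16.96: the cube (footprint 8×24) is included at this height (area 192.00 mm²); the r=10.5 cylinder at (4, 3) gives a regular 16-gon of circumradius 10.5 (constant along its height) (area = (16/2)·10.500²·sin(360°/16) = 337.53 mm²); Combining (union): the regions partially overlap — summed areas 529.53 mm² minus the doubly-counted overlap 104.82 mm² gives 424.71 mm² — area = 424.71 mm². Checking containment: at z = 16.96 the cross-section extends beyond the z = 10.88 cross-section by about 232.71 mm².

part overhangs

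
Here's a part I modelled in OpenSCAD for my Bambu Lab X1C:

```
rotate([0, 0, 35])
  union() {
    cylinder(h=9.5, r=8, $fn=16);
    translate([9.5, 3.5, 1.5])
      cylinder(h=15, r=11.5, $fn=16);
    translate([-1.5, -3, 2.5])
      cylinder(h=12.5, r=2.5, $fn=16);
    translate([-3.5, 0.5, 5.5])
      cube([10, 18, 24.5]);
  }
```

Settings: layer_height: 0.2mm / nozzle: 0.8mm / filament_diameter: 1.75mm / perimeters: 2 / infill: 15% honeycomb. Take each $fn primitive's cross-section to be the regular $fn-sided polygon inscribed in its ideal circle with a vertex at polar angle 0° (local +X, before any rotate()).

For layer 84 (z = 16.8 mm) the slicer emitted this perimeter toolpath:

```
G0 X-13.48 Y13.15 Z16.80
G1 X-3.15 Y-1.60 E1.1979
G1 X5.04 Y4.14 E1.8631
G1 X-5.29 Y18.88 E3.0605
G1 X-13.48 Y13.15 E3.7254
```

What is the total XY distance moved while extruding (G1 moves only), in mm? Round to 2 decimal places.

56.00 mm

Sum the Euclidean lengths of each G1 segment: total = 56.00 mm.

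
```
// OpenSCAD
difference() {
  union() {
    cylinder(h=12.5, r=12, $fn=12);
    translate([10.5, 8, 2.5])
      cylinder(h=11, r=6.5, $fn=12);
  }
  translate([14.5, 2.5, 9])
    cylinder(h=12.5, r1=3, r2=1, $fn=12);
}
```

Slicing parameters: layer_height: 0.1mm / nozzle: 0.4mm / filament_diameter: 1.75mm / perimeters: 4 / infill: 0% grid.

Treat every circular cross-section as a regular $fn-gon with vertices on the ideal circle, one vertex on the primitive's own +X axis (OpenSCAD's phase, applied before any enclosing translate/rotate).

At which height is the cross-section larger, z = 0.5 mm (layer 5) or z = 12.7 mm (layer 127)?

layer 5 (z = 0.5 mm)

Layer 5 (z = 0.5): the r=12 cylinder contributes a regular 12-gon of circumradius 12 (area = (12/2)·12.000²·sin(360°/12) = 432.00 mm²); the cylinder at (10.5, 8) is absent (z outside [2.5, 13.5]); Combining (union): only the r=12 cylinder is present, so the union is just that shape — area = 432.00 mm²; the cone at (14.5, 2.5) does not reach this height (z outside [9, 21.5]); After the difference (first − rest): none of the subtracted shapes is present at this height, so the result so far is unchanged — area = 432.00 mm². So its area = 432.00 mm². Layer 127 (z = 12.7): the cylinder is absent (z outside [0, 12.5]); the r=6.5 cylinder at (10.5, 8) gives a regular 12-gon of circumradius 6.5 (constant along its height) (area = (12/2)·6.500²·sin(360°/12) = 126.75 mm²); Combining (union): only the r=6.5 cylinder at (10.5, 8) is present, so the union is just that shape — area = 126.75 mm²; the cone at (14.5, 2.5) (r1=3→r2=1) has section circumradius 2.408 here — a regular 12-gon (area = (12/2)·2.408²·sin(360°/12) = 17.40 mm²); Taking the first minus the rest: starting from that combined region (126.75 mm²), the cone at (14.5, 2.5) partially overlaps it — only the 5.96 mm² overlap (of its 17.40 mm²) is removed, clipping the outline — area = 120.79 mm². So its area = 120.79 mm². Layer 5 is larger (432.00 vs 120.79 mm²).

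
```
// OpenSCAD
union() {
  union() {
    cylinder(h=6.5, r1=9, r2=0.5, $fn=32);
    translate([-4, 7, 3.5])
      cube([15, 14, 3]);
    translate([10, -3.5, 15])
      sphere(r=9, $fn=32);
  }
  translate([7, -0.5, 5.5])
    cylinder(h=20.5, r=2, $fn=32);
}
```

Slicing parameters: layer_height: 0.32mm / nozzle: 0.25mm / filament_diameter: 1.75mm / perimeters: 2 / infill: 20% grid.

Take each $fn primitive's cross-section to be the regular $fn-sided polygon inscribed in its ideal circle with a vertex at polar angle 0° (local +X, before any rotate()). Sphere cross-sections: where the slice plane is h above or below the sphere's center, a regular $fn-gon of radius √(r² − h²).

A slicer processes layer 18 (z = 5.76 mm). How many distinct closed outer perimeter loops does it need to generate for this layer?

3

At z = 5.76 mm: the cone (r1=9→r2=0.5) has section circumradius 1.468 here — a regular 32-gon; the cube at (-4, 7) is present — its section is the full 15×14 rectangle; the sphere at (10, -3.5) is absent (|z−center|=9.240 > r=9); Merging all regions: the 2 present regions are separate (no shared area or edge), so areas and boundary lengths simply add and each stays a separate island — 2 connected regions; the cylinder at (7, -0.5): section is a regular 32-gon, circumradius r=2; Taking the union: the 2 present regions are separate (no shared area or edge), so areas and boundary lengths simply add and each stays a separate island — 3 connected regions. The result has 3 disconnected regions.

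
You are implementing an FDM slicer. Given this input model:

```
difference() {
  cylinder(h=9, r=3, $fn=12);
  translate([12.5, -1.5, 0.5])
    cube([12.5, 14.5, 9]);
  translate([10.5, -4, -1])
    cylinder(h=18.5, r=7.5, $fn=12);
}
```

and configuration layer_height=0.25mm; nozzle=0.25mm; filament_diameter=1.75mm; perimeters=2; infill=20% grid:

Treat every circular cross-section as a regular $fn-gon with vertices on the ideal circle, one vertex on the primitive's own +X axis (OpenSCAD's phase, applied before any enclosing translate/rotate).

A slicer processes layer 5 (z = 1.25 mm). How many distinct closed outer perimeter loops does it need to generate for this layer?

At z = 1.25 mm: the r=3 cylinder contributes a regular 12-gon of circumradius 3; the cube at (12.5, -1.5) is present — its section is the full 12.5×14.5 rectangle; the r=7.5 cylinder at (10.5, -4) gives a regular 12-gon of circumradius 7.5 (constant along its height); Subtracting the remaining from the first: starting from the r=3 cylinder, the 12.5×14.5 cube at (12.5, -1.5) misses the remaining region (no effect); the r=7.5 cylinder at (10.5, -4) misses the remaining region (no effect) — 1 connected region. The result has 1 disconnected region.

1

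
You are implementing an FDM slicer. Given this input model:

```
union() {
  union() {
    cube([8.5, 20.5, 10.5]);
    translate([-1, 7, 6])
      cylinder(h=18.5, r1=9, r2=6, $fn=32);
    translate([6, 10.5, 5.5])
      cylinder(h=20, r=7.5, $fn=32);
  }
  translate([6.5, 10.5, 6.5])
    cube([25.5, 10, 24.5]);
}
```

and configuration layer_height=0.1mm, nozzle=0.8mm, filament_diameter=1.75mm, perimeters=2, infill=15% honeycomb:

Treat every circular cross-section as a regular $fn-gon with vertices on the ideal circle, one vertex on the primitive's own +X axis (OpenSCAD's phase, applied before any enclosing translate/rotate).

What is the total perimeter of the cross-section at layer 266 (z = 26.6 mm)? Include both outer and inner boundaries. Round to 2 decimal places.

At z = 26.6 mm: the cube does not reach this height (z outside [0, 10.5]); the cone at (-1, 7) is absent (z outside [6, 24.5]); the cylinder at (6, 10.5) is absent (z outside [5.5, 25.5]); Taking the union: nothing is present at this height; the cube at (6.5, 10.5) is present — its section is the full 25.5×10 rectangle (perimeter 71.00 mm); Combining (union): only the 25.5×10 cube at (6.5, 10.5) is present, so the union is just that shape — boundary = 71.00 mm. Overall, the cross-section is a single solid region. Total boundary length (outer) = 71.00 mm.

71.00 mm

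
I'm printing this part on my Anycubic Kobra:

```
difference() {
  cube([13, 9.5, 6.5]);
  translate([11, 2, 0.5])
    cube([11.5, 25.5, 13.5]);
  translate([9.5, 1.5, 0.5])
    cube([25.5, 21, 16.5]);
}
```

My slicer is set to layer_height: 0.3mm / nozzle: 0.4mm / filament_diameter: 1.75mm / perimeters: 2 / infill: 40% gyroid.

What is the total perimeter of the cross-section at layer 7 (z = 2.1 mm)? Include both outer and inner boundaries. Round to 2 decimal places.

At z = 2.1 mm: the cube (footprint 13×9.5) is included at this height (perimeter 45.00 mm); the cube at (11, 2) (footprint 11.5×25.5) is included at this height (perimeter 74.00 mm); the cube at (9.5, 1.5) is present — its section is the full 25.5×21 rectangle (perimeter 93.00 mm); After the difference (first − rest): starting from the 13×9.5 cube, the 11.5×25.5 cube at (11, 2) partially overlaps it — only the 15.00 mm² overlap (of its 293.25 mm²) is removed, clipping the outline; the 25.5×21 cube at (9.5, 1.5) partially overlaps it — only the 13.00 mm² overlap (of its 535.50 mm²) is removed, clipping the outline — boundary = 45.00 mm. Overall, the cross-section is a single solid region. Total boundary length (outer) = 45.00 mm.

45.00 mm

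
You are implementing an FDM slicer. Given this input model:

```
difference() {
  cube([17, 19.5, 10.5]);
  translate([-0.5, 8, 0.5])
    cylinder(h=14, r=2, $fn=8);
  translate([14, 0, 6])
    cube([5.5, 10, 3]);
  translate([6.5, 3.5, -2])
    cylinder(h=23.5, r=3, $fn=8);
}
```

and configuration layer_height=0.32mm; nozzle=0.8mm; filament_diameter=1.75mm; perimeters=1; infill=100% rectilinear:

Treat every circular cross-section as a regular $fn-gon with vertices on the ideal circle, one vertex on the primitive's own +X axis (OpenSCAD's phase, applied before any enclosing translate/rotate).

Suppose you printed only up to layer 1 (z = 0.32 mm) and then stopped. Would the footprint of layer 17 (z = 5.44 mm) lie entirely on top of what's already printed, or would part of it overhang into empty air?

Compare the two slices. At z = 0.32: the cube is present — its section is the full 17×19.5 rectangle (area 331.50 mm²); the cylinder at (-0.5, 8) is absent (z outside [0.5, 14.5]); the cube at (14, 0) is not intersected at this z (z outside [6, 9]); the r=3 cylinder at (6.5, 3.5) contributes a regular 8-gon of circumradius 3 (area = (8/2)·3.000²·sin(360°/8) = 25.46 mm²); After the difference (first − rest): starting from the 17×19.5 cube (331.50 mm²), the r=3 cylinder at (6.5, 3.5) lies wholly inside it (removes its full 25.46 mm² and its 18.37 mm outline becomes a hole wall) — area = 306.04 mm². At z = 5.44: the 17×19.5 cube contributes its full rectangle (area 331.50 mm²); the r=2 cylinder at (-0.5, 8) gives a regular 8-gon of circumradius 2 (constant along its height) (area = (8/2)·2.000²·sin(360°/8) = 11.31 mm²); the cube at (14, 0) is absent (z outside [6, 9]); the r=3 cylinder at (6.5, 3.5) contributes a regular 8-gon of circumradius 3 (area = (8/2)·3.000²·sin(360°/8) = 25.46 mm²); Taking the first minus the rest: starting from the 17×19.5 cube (331.50 mm²), the r=2 cylinder at (-0.5, 8) partially overlaps it — only the 3.76 mm² overlap (of its 11.31 mm²) is removed, clipping the outline; the r=3 cylinder at (6.5, 3.5) lies wholly inside it (removes its full 25.46 mm² and its 18.37 mm outline becomes a hole wall) — area = 302.28 mm². Checking containment: the cross-section at z = 5.44 is a subset of the cross-section at z = 0.32.

entirely on top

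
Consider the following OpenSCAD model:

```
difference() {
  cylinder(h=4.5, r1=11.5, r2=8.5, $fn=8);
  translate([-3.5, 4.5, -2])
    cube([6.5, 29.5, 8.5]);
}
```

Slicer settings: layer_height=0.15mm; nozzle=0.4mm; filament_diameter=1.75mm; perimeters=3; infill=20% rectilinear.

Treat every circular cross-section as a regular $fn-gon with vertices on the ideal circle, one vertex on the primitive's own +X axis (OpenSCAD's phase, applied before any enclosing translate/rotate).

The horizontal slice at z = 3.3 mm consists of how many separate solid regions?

1

At z = 3.3 mm: the cone contributes a regular 8-gon of circumradius 9.300 (interpolated between r1=11.5 and r2=8.5 at t=0.733); the cube at (-3.5, 4.5) is present — its section is the full 6.5×29.5 rectangle; Subtracting the remaining from the first: starting from the cone, the 6.5×29.5 cube at (-3.5, 4.5) partially overlaps it — only the 26.80 mm² overlap (of its 191.75 mm²) is removed, clipping the outline — 1 connected region. The result has 1 disconnected region.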